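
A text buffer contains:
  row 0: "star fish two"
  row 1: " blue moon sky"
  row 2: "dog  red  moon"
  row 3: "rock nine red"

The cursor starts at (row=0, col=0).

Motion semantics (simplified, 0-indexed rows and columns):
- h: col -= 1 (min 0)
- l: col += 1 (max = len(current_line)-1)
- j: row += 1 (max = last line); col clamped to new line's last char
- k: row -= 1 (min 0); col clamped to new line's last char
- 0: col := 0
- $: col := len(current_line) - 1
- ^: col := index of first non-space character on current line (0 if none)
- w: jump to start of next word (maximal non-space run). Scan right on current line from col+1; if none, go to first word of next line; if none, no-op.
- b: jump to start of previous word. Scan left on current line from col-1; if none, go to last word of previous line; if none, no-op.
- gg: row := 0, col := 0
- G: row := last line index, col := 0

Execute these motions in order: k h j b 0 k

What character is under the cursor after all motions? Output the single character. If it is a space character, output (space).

After 1 (k): row=0 col=0 char='s'
After 2 (h): row=0 col=0 char='s'
After 3 (j): row=1 col=0 char='_'
After 4 (b): row=0 col=10 char='t'
After 5 (0): row=0 col=0 char='s'
After 6 (k): row=0 col=0 char='s'

Answer: s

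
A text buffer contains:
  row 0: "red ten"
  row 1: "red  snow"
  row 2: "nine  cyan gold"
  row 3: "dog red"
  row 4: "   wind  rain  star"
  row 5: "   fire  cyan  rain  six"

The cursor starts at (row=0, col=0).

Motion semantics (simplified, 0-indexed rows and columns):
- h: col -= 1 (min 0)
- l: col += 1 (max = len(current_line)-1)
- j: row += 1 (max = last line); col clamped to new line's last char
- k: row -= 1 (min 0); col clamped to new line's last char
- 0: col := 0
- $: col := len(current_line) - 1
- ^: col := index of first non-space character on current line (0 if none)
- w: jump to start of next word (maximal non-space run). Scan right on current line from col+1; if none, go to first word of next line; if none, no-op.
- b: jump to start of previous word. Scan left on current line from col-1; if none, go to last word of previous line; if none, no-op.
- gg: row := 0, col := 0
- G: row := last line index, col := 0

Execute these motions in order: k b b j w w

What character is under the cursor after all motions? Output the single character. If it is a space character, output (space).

Answer: n

Derivation:
After 1 (k): row=0 col=0 char='r'
After 2 (b): row=0 col=0 char='r'
After 3 (b): row=0 col=0 char='r'
After 4 (j): row=1 col=0 char='r'
After 5 (w): row=1 col=5 char='s'
After 6 (w): row=2 col=0 char='n'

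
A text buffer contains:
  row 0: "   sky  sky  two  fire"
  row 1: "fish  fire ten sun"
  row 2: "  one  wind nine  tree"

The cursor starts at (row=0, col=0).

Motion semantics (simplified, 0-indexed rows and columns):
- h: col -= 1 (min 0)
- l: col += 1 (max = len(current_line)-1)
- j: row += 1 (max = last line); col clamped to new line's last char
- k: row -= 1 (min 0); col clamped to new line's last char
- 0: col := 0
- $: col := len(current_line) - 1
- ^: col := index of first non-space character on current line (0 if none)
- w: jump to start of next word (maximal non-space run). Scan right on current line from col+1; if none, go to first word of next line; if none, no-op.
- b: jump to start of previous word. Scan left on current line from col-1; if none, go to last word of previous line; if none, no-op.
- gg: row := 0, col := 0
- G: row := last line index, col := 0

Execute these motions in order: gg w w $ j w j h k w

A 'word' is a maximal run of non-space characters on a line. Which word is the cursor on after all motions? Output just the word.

Answer: fire

Derivation:
After 1 (gg): row=0 col=0 char='_'
After 2 (w): row=0 col=3 char='s'
After 3 (w): row=0 col=8 char='s'
After 4 ($): row=0 col=21 char='e'
After 5 (j): row=1 col=17 char='n'
After 6 (w): row=2 col=2 char='o'
After 7 (j): row=2 col=2 char='o'
After 8 (h): row=2 col=1 char='_'
After 9 (k): row=1 col=1 char='i'
After 10 (w): row=1 col=6 char='f'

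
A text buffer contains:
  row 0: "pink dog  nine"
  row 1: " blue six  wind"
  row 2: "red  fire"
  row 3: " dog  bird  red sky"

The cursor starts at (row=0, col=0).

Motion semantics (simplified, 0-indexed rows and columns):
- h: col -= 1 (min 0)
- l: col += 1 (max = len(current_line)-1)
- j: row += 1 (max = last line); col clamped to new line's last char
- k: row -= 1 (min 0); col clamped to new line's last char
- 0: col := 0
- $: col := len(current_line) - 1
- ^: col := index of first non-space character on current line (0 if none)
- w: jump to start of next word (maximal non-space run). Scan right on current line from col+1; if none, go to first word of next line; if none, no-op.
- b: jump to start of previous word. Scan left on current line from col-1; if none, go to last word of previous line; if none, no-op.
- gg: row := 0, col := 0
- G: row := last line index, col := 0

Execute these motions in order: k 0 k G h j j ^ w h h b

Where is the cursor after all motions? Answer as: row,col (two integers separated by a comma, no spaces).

Answer: 3,1

Derivation:
After 1 (k): row=0 col=0 char='p'
After 2 (0): row=0 col=0 char='p'
After 3 (k): row=0 col=0 char='p'
After 4 (G): row=3 col=0 char='_'
After 5 (h): row=3 col=0 char='_'
After 6 (j): row=3 col=0 char='_'
After 7 (j): row=3 col=0 char='_'
After 8 (^): row=3 col=1 char='d'
After 9 (w): row=3 col=6 char='b'
After 10 (h): row=3 col=5 char='_'
After 11 (h): row=3 col=4 char='_'
After 12 (b): row=3 col=1 char='d'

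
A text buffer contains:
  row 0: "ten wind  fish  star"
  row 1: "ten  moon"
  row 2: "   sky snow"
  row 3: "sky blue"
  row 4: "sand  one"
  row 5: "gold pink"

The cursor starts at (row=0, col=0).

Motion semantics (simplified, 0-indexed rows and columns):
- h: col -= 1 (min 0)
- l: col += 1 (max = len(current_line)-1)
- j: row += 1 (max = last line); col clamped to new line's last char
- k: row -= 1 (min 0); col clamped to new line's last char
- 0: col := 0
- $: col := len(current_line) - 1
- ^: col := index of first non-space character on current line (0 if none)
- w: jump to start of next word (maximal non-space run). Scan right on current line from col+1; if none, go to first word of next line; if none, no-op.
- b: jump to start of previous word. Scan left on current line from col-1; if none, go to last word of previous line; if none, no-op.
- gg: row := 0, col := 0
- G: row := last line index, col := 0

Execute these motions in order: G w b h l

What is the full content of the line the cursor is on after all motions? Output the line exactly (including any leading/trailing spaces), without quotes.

After 1 (G): row=5 col=0 char='g'
After 2 (w): row=5 col=5 char='p'
After 3 (b): row=5 col=0 char='g'
After 4 (h): row=5 col=0 char='g'
After 5 (l): row=5 col=1 char='o'

Answer: gold pink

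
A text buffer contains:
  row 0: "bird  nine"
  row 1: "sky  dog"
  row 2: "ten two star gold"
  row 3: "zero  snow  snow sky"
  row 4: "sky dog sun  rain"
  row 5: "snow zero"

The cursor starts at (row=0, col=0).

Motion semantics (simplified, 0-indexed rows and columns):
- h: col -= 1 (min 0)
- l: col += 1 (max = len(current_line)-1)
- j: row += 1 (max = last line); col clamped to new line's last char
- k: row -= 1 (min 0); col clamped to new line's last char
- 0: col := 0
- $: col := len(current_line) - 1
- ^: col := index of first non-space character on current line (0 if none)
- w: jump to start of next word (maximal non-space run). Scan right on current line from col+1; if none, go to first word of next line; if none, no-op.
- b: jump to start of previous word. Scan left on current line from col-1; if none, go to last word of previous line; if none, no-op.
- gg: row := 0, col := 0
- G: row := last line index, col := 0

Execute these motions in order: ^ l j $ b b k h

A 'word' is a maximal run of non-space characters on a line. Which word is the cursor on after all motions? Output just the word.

After 1 (^): row=0 col=0 char='b'
After 2 (l): row=0 col=1 char='i'
After 3 (j): row=1 col=1 char='k'
After 4 ($): row=1 col=7 char='g'
After 5 (b): row=1 col=5 char='d'
After 6 (b): row=1 col=0 char='s'
After 7 (k): row=0 col=0 char='b'
After 8 (h): row=0 col=0 char='b'

Answer: bird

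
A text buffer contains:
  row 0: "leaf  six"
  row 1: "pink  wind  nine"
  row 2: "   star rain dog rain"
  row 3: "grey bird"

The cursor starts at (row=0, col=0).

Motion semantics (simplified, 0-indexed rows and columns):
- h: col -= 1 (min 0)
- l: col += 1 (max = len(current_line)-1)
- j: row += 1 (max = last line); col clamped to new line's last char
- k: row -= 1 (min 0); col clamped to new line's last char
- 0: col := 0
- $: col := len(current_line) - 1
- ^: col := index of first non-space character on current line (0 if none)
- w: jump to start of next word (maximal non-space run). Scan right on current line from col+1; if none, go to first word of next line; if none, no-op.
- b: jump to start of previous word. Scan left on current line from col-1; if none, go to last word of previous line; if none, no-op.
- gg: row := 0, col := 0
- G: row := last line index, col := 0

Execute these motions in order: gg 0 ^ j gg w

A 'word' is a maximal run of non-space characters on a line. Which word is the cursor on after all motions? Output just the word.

After 1 (gg): row=0 col=0 char='l'
After 2 (0): row=0 col=0 char='l'
After 3 (^): row=0 col=0 char='l'
After 4 (j): row=1 col=0 char='p'
After 5 (gg): row=0 col=0 char='l'
After 6 (w): row=0 col=6 char='s'

Answer: six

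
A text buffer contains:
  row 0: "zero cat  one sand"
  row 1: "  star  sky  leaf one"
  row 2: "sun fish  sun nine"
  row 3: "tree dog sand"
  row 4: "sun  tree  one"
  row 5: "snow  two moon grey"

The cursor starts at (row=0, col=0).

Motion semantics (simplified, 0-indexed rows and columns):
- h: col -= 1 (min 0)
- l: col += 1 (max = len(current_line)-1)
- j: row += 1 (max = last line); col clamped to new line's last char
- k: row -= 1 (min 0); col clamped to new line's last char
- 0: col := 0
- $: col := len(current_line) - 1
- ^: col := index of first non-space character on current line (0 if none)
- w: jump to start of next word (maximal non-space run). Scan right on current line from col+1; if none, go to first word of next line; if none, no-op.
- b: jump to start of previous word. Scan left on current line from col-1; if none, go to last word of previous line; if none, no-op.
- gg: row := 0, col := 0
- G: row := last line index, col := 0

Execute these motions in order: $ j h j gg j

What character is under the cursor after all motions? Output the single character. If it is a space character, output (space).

Answer: (space)

Derivation:
After 1 ($): row=0 col=17 char='d'
After 2 (j): row=1 col=17 char='_'
After 3 (h): row=1 col=16 char='f'
After 4 (j): row=2 col=16 char='n'
After 5 (gg): row=0 col=0 char='z'
After 6 (j): row=1 col=0 char='_'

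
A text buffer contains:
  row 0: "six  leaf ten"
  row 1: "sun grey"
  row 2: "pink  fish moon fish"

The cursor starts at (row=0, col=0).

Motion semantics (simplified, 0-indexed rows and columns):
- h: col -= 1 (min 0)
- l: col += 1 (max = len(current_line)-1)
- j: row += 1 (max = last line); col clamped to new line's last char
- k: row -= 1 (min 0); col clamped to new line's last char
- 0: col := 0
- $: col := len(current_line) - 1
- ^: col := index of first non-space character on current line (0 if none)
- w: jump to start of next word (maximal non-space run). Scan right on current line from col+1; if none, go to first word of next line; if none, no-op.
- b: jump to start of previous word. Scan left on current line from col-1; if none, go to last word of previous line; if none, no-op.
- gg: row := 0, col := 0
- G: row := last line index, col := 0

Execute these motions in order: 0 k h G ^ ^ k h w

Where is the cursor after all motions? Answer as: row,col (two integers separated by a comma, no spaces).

Answer: 1,4

Derivation:
After 1 (0): row=0 col=0 char='s'
After 2 (k): row=0 col=0 char='s'
After 3 (h): row=0 col=0 char='s'
After 4 (G): row=2 col=0 char='p'
After 5 (^): row=2 col=0 char='p'
After 6 (^): row=2 col=0 char='p'
After 7 (k): row=1 col=0 char='s'
After 8 (h): row=1 col=0 char='s'
After 9 (w): row=1 col=4 char='g'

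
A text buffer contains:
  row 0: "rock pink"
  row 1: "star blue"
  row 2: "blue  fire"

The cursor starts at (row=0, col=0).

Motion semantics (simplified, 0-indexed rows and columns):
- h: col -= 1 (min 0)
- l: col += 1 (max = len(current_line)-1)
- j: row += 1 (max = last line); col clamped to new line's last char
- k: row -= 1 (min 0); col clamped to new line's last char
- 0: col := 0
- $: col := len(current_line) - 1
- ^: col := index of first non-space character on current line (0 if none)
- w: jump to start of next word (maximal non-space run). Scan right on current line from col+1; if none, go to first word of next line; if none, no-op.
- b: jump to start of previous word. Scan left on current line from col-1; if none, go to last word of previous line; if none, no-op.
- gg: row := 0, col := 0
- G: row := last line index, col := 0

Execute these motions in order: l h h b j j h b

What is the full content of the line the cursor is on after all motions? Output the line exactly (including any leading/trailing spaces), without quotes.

Answer: star blue

Derivation:
After 1 (l): row=0 col=1 char='o'
After 2 (h): row=0 col=0 char='r'
After 3 (h): row=0 col=0 char='r'
After 4 (b): row=0 col=0 char='r'
After 5 (j): row=1 col=0 char='s'
After 6 (j): row=2 col=0 char='b'
After 7 (h): row=2 col=0 char='b'
After 8 (b): row=1 col=5 char='b'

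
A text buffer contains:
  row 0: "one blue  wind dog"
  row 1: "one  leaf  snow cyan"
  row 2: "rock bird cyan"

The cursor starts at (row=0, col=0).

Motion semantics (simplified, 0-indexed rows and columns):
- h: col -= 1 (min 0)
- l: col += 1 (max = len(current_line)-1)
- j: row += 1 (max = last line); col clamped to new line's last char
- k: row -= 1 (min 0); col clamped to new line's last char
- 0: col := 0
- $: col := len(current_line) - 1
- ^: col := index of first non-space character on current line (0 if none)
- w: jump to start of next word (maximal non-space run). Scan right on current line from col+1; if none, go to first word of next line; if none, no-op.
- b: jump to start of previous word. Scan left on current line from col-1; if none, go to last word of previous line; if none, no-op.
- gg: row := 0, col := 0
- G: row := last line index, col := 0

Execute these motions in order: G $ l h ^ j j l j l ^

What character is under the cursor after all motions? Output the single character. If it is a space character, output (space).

Answer: r

Derivation:
After 1 (G): row=2 col=0 char='r'
After 2 ($): row=2 col=13 char='n'
After 3 (l): row=2 col=13 char='n'
After 4 (h): row=2 col=12 char='a'
After 5 (^): row=2 col=0 char='r'
After 6 (j): row=2 col=0 char='r'
After 7 (j): row=2 col=0 char='r'
After 8 (l): row=2 col=1 char='o'
After 9 (j): row=2 col=1 char='o'
After 10 (l): row=2 col=2 char='c'
After 11 (^): row=2 col=0 char='r'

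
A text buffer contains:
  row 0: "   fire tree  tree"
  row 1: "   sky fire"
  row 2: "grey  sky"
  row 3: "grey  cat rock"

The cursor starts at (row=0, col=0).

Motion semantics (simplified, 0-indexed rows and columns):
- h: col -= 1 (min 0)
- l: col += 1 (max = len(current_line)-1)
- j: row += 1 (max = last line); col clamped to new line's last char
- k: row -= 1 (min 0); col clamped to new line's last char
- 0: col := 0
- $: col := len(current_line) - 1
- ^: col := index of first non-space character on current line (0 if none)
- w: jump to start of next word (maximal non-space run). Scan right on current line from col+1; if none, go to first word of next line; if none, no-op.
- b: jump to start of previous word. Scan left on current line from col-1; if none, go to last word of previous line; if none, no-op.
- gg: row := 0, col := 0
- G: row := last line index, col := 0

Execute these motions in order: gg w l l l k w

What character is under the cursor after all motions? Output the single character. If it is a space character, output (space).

After 1 (gg): row=0 col=0 char='_'
After 2 (w): row=0 col=3 char='f'
After 3 (l): row=0 col=4 char='i'
After 4 (l): row=0 col=5 char='r'
After 5 (l): row=0 col=6 char='e'
After 6 (k): row=0 col=6 char='e'
After 7 (w): row=0 col=8 char='t'

Answer: t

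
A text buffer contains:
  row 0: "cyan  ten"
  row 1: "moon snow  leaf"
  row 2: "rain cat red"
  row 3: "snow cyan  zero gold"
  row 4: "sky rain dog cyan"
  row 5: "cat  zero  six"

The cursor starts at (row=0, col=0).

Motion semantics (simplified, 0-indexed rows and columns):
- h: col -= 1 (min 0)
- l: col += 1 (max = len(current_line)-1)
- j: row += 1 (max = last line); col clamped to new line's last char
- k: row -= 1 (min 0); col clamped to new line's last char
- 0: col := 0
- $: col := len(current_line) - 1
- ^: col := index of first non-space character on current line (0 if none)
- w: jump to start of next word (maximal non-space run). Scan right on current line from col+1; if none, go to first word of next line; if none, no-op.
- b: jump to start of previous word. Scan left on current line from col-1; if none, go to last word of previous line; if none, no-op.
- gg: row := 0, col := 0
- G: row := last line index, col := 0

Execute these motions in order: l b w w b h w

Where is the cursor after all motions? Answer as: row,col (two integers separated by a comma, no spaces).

Answer: 0,6

Derivation:
After 1 (l): row=0 col=1 char='y'
After 2 (b): row=0 col=0 char='c'
After 3 (w): row=0 col=6 char='t'
After 4 (w): row=1 col=0 char='m'
After 5 (b): row=0 col=6 char='t'
After 6 (h): row=0 col=5 char='_'
After 7 (w): row=0 col=6 char='t'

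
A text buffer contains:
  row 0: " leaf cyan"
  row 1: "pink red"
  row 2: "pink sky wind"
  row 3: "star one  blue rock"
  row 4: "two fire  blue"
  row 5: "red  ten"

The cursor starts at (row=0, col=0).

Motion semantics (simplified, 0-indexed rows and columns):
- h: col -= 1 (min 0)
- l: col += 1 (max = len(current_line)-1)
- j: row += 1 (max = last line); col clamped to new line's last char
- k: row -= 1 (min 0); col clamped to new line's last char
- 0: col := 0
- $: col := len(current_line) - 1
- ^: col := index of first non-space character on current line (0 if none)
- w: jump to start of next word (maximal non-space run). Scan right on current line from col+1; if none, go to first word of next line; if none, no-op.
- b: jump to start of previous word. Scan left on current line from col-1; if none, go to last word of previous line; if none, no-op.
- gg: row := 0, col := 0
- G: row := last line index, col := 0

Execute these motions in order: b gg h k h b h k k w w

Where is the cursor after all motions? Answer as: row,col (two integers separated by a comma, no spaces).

Answer: 0,6

Derivation:
After 1 (b): row=0 col=0 char='_'
After 2 (gg): row=0 col=0 char='_'
After 3 (h): row=0 col=0 char='_'
After 4 (k): row=0 col=0 char='_'
After 5 (h): row=0 col=0 char='_'
After 6 (b): row=0 col=0 char='_'
After 7 (h): row=0 col=0 char='_'
After 8 (k): row=0 col=0 char='_'
After 9 (k): row=0 col=0 char='_'
After 10 (w): row=0 col=1 char='l'
After 11 (w): row=0 col=6 char='c'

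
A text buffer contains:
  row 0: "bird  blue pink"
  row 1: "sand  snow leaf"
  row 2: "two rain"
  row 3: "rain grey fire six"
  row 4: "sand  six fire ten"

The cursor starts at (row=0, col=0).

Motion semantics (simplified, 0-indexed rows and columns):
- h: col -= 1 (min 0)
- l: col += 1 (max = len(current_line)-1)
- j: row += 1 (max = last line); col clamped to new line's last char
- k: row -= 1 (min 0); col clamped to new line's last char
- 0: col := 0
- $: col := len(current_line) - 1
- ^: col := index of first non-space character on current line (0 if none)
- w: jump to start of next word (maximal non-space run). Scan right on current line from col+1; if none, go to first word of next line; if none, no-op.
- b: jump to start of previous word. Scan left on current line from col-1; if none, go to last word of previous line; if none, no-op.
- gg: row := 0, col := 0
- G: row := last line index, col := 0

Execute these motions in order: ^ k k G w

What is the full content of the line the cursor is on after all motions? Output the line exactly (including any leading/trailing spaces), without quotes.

Answer: sand  six fire ten

Derivation:
After 1 (^): row=0 col=0 char='b'
After 2 (k): row=0 col=0 char='b'
After 3 (k): row=0 col=0 char='b'
After 4 (G): row=4 col=0 char='s'
After 5 (w): row=4 col=6 char='s'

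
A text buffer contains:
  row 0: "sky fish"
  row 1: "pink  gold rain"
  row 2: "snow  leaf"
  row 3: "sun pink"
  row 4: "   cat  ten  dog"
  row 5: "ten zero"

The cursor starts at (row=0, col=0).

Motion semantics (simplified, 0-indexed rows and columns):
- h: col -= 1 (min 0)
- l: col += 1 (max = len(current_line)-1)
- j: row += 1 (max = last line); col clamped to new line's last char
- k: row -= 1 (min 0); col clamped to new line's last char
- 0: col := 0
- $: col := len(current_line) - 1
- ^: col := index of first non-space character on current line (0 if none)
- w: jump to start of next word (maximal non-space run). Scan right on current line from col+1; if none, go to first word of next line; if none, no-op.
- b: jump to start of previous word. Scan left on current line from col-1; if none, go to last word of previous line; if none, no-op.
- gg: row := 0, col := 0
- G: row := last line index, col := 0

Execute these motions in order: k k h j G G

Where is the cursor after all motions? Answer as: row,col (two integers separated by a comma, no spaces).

After 1 (k): row=0 col=0 char='s'
After 2 (k): row=0 col=0 char='s'
After 3 (h): row=0 col=0 char='s'
After 4 (j): row=1 col=0 char='p'
After 5 (G): row=5 col=0 char='t'
After 6 (G): row=5 col=0 char='t'

Answer: 5,0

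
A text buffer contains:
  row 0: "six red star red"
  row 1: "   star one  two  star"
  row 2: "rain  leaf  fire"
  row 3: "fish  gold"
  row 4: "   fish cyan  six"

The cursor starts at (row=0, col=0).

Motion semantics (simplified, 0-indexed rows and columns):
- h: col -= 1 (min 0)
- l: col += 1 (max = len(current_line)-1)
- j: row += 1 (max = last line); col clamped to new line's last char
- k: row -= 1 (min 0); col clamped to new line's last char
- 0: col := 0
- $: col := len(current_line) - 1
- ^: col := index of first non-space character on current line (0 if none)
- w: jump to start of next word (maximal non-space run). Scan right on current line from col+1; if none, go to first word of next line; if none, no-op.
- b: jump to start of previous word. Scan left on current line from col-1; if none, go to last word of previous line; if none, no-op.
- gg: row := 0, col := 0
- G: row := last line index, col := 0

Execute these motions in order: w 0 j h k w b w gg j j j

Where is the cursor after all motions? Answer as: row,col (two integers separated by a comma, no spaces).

After 1 (w): row=0 col=4 char='r'
After 2 (0): row=0 col=0 char='s'
After 3 (j): row=1 col=0 char='_'
After 4 (h): row=1 col=0 char='_'
After 5 (k): row=0 col=0 char='s'
After 6 (w): row=0 col=4 char='r'
After 7 (b): row=0 col=0 char='s'
After 8 (w): row=0 col=4 char='r'
After 9 (gg): row=0 col=0 char='s'
After 10 (j): row=1 col=0 char='_'
After 11 (j): row=2 col=0 char='r'
After 12 (j): row=3 col=0 char='f'

Answer: 3,0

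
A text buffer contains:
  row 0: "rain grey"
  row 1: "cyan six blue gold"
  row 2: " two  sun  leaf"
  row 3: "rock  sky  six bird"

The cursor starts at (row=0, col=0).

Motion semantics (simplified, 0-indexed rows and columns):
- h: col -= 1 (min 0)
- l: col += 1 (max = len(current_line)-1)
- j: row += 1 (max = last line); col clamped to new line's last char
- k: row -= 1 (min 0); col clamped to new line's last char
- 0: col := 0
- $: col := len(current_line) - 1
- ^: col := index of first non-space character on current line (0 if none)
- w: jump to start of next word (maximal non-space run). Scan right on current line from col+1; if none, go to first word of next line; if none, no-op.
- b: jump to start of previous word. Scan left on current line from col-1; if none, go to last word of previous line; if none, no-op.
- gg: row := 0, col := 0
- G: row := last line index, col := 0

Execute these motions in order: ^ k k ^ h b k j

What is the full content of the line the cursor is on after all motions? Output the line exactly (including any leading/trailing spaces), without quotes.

Answer: cyan six blue gold

Derivation:
After 1 (^): row=0 col=0 char='r'
After 2 (k): row=0 col=0 char='r'
After 3 (k): row=0 col=0 char='r'
After 4 (^): row=0 col=0 char='r'
After 5 (h): row=0 col=0 char='r'
After 6 (b): row=0 col=0 char='r'
After 7 (k): row=0 col=0 char='r'
After 8 (j): row=1 col=0 char='c'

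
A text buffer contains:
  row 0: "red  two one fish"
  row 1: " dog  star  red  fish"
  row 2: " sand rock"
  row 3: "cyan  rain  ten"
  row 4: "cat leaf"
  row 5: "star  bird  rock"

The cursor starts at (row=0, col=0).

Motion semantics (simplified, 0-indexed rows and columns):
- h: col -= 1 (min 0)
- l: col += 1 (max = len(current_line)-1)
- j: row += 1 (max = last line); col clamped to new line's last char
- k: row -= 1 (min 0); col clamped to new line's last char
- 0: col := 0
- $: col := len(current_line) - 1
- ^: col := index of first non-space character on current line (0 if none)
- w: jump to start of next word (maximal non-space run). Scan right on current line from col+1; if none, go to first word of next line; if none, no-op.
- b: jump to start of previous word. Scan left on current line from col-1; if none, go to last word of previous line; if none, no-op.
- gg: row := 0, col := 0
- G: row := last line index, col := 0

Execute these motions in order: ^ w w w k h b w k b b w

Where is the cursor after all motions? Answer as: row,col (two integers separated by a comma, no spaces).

After 1 (^): row=0 col=0 char='r'
After 2 (w): row=0 col=5 char='t'
After 3 (w): row=0 col=9 char='o'
After 4 (w): row=0 col=13 char='f'
After 5 (k): row=0 col=13 char='f'
After 6 (h): row=0 col=12 char='_'
After 7 (b): row=0 col=9 char='o'
After 8 (w): row=0 col=13 char='f'
After 9 (k): row=0 col=13 char='f'
After 10 (b): row=0 col=9 char='o'
After 11 (b): row=0 col=5 char='t'
After 12 (w): row=0 col=9 char='o'

Answer: 0,9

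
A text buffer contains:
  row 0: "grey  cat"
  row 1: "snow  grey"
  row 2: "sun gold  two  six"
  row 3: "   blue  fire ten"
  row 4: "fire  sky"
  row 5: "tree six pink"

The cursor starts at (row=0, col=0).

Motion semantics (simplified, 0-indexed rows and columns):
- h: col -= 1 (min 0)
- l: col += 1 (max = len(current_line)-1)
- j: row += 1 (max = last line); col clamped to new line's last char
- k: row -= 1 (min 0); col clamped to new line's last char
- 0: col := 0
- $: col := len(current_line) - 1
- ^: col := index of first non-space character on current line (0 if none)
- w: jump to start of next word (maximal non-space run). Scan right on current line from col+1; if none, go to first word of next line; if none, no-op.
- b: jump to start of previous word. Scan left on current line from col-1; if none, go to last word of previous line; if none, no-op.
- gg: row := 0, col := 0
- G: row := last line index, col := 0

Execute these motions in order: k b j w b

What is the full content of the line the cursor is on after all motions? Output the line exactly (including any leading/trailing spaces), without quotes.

Answer: snow  grey

Derivation:
After 1 (k): row=0 col=0 char='g'
After 2 (b): row=0 col=0 char='g'
After 3 (j): row=1 col=0 char='s'
After 4 (w): row=1 col=6 char='g'
After 5 (b): row=1 col=0 char='s'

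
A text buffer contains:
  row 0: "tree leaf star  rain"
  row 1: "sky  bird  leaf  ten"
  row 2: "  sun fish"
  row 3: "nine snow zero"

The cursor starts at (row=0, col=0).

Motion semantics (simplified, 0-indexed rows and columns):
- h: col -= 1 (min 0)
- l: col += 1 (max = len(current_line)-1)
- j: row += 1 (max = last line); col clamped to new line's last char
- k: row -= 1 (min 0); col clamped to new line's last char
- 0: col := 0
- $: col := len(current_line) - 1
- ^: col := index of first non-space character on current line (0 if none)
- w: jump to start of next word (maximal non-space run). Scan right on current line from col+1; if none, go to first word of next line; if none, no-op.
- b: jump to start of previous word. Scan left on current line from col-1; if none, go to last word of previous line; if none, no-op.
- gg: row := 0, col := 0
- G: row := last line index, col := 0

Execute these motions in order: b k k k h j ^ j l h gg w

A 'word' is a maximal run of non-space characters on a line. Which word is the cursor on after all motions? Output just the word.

After 1 (b): row=0 col=0 char='t'
After 2 (k): row=0 col=0 char='t'
After 3 (k): row=0 col=0 char='t'
After 4 (k): row=0 col=0 char='t'
After 5 (h): row=0 col=0 char='t'
After 6 (j): row=1 col=0 char='s'
After 7 (^): row=1 col=0 char='s'
After 8 (j): row=2 col=0 char='_'
After 9 (l): row=2 col=1 char='_'
After 10 (h): row=2 col=0 char='_'
After 11 (gg): row=0 col=0 char='t'
After 12 (w): row=0 col=5 char='l'

Answer: leaf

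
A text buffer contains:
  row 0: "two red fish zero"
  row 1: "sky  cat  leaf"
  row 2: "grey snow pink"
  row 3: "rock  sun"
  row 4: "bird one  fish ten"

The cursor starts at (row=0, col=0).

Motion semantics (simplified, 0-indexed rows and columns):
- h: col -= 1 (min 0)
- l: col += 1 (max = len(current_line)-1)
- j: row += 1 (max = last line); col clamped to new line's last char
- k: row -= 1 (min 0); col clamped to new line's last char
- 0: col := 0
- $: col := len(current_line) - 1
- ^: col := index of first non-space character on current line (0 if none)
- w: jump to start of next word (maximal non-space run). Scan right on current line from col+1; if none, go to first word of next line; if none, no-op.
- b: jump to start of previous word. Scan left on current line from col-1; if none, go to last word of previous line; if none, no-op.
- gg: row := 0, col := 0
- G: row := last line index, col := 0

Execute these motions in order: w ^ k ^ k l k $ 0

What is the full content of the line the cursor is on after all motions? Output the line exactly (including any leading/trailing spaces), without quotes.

Answer: two red fish zero

Derivation:
After 1 (w): row=0 col=4 char='r'
After 2 (^): row=0 col=0 char='t'
After 3 (k): row=0 col=0 char='t'
After 4 (^): row=0 col=0 char='t'
After 5 (k): row=0 col=0 char='t'
After 6 (l): row=0 col=1 char='w'
After 7 (k): row=0 col=1 char='w'
After 8 ($): row=0 col=16 char='o'
After 9 (0): row=0 col=0 char='t'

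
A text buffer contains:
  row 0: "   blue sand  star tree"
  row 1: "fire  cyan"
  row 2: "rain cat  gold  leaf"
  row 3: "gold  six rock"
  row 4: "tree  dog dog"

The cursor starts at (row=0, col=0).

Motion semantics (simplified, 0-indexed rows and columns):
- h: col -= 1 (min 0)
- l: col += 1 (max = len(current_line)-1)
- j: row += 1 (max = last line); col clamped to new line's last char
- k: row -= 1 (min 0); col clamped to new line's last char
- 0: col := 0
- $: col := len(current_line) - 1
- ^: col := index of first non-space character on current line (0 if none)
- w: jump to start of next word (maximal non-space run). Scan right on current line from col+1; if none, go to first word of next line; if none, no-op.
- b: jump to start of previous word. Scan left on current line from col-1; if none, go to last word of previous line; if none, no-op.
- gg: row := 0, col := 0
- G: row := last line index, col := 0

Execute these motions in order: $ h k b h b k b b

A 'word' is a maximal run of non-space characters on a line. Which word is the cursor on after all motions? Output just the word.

After 1 ($): row=0 col=22 char='e'
After 2 (h): row=0 col=21 char='e'
After 3 (k): row=0 col=21 char='e'
After 4 (b): row=0 col=19 char='t'
After 5 (h): row=0 col=18 char='_'
After 6 (b): row=0 col=14 char='s'
After 7 (k): row=0 col=14 char='s'
After 8 (b): row=0 col=8 char='s'
After 9 (b): row=0 col=3 char='b'

Answer: blue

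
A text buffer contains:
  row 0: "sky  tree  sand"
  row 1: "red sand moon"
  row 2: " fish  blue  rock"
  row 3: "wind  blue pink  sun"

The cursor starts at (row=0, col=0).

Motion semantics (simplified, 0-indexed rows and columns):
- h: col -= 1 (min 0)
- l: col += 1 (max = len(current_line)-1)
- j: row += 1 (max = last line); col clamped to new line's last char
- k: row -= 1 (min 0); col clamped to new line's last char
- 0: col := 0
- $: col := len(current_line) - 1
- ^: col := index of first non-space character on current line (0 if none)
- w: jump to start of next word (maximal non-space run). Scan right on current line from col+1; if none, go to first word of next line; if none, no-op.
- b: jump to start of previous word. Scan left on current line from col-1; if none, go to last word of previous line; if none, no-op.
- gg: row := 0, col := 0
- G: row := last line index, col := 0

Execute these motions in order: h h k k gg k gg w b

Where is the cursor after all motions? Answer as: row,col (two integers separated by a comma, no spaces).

Answer: 0,0

Derivation:
After 1 (h): row=0 col=0 char='s'
After 2 (h): row=0 col=0 char='s'
After 3 (k): row=0 col=0 char='s'
After 4 (k): row=0 col=0 char='s'
After 5 (gg): row=0 col=0 char='s'
After 6 (k): row=0 col=0 char='s'
After 7 (gg): row=0 col=0 char='s'
After 8 (w): row=0 col=5 char='t'
After 9 (b): row=0 col=0 char='s'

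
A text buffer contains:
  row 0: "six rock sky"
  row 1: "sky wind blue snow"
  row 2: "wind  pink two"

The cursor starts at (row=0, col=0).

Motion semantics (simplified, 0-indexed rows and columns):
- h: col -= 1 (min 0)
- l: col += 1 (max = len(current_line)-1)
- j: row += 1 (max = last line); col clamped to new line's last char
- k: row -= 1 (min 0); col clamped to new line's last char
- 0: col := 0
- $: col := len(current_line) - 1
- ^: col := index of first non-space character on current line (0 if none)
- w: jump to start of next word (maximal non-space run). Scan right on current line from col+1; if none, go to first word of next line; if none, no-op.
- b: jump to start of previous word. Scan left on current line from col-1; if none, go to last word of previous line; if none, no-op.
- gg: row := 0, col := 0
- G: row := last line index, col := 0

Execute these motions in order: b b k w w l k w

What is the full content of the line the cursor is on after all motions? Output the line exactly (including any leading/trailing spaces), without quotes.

After 1 (b): row=0 col=0 char='s'
After 2 (b): row=0 col=0 char='s'
After 3 (k): row=0 col=0 char='s'
After 4 (w): row=0 col=4 char='r'
After 5 (w): row=0 col=9 char='s'
After 6 (l): row=0 col=10 char='k'
After 7 (k): row=0 col=10 char='k'
After 8 (w): row=1 col=0 char='s'

Answer: sky wind blue snow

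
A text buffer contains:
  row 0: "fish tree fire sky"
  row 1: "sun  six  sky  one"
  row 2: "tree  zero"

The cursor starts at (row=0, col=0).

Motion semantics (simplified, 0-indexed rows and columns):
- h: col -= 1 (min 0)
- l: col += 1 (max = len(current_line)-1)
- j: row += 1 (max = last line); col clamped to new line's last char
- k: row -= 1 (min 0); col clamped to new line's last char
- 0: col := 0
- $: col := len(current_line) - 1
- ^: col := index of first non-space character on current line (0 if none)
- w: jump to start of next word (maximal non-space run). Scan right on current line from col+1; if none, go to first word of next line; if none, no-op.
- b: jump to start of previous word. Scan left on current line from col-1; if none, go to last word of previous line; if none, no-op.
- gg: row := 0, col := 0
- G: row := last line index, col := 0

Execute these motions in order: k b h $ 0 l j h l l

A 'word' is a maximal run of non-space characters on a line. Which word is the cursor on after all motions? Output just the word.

Answer: sun

Derivation:
After 1 (k): row=0 col=0 char='f'
After 2 (b): row=0 col=0 char='f'
After 3 (h): row=0 col=0 char='f'
After 4 ($): row=0 col=17 char='y'
After 5 (0): row=0 col=0 char='f'
After 6 (l): row=0 col=1 char='i'
After 7 (j): row=1 col=1 char='u'
After 8 (h): row=1 col=0 char='s'
After 9 (l): row=1 col=1 char='u'
After 10 (l): row=1 col=2 char='n'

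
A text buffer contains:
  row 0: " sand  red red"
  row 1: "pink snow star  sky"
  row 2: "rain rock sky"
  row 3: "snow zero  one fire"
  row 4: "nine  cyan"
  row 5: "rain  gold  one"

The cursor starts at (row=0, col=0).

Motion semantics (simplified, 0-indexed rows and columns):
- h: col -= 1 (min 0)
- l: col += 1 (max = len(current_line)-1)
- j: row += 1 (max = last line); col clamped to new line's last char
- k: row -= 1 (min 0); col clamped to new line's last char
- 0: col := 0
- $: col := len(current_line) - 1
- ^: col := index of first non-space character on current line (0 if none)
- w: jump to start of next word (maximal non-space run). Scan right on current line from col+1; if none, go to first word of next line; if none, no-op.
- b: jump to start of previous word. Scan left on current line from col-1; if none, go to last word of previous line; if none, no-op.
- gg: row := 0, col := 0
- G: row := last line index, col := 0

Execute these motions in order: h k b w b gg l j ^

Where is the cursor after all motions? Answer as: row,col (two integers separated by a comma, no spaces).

After 1 (h): row=0 col=0 char='_'
After 2 (k): row=0 col=0 char='_'
After 3 (b): row=0 col=0 char='_'
After 4 (w): row=0 col=1 char='s'
After 5 (b): row=0 col=1 char='s'
After 6 (gg): row=0 col=0 char='_'
After 7 (l): row=0 col=1 char='s'
After 8 (j): row=1 col=1 char='i'
After 9 (^): row=1 col=0 char='p'

Answer: 1,0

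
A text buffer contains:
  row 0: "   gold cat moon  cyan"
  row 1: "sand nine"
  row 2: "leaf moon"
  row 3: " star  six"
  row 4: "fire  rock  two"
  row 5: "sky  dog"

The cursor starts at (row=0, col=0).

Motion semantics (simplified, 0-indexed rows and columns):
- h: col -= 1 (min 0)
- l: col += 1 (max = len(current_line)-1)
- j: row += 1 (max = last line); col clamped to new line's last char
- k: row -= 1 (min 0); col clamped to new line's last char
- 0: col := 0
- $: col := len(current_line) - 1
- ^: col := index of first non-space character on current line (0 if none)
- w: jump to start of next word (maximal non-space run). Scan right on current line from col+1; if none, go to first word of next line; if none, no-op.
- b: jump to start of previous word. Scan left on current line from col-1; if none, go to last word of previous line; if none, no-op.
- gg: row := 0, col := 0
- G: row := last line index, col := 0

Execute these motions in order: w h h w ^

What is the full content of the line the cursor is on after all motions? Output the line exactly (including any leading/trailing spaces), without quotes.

Answer:    gold cat moon  cyan

Derivation:
After 1 (w): row=0 col=3 char='g'
After 2 (h): row=0 col=2 char='_'
After 3 (h): row=0 col=1 char='_'
After 4 (w): row=0 col=3 char='g'
After 5 (^): row=0 col=3 char='g'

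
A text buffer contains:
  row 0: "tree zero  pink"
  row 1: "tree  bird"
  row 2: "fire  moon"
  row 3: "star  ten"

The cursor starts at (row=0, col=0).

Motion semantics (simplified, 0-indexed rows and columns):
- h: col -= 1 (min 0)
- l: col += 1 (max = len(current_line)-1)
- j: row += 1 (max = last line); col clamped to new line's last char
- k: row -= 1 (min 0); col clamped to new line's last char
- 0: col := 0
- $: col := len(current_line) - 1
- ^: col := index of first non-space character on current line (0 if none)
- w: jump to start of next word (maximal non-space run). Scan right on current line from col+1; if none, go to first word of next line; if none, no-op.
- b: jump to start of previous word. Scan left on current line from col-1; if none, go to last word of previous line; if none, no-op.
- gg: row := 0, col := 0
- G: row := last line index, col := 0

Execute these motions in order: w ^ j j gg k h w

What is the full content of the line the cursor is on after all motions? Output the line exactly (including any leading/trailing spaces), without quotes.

Answer: tree zero  pink

Derivation:
After 1 (w): row=0 col=5 char='z'
After 2 (^): row=0 col=0 char='t'
After 3 (j): row=1 col=0 char='t'
After 4 (j): row=2 col=0 char='f'
After 5 (gg): row=0 col=0 char='t'
After 6 (k): row=0 col=0 char='t'
After 7 (h): row=0 col=0 char='t'
After 8 (w): row=0 col=5 char='z'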